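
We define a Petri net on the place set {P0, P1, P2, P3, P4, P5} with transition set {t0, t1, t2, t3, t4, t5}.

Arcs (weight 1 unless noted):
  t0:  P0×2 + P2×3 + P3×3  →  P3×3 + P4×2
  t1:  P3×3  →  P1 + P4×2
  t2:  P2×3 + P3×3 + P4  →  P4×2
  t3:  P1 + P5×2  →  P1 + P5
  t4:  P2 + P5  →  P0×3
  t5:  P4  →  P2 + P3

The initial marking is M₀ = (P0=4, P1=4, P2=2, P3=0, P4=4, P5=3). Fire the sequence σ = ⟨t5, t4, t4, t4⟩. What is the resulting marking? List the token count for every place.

step 1: fire t5:  (P0=4, P1=4, P2=2, P3=0, P4=4, P5=3) → (P0=4, P1=4, P2=3, P3=1, P4=3, P5=3)
step 2: fire t4:  (P0=4, P1=4, P2=3, P3=1, P4=3, P5=3) → (P0=7, P1=4, P2=2, P3=1, P4=3, P5=2)
step 3: fire t4:  (P0=7, P1=4, P2=2, P3=1, P4=3, P5=2) → (P0=10, P1=4, P2=1, P3=1, P4=3, P5=1)
step 4: fire t4:  (P0=10, P1=4, P2=1, P3=1, P4=3, P5=1) → (P0=13, P1=4, P2=0, P3=1, P4=3, P5=0)

(P0=13, P1=4, P2=0, P3=1, P4=3, P5=0)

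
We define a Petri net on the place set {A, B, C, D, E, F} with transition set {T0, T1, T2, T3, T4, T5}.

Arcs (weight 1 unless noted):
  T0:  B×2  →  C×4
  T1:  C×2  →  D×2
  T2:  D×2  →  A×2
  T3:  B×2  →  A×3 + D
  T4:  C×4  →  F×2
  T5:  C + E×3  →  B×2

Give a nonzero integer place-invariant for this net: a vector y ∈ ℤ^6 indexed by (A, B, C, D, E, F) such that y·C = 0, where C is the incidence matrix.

y = (A:1, B:2, C:1, D:1, E:1, F:2)

Incidence matrix C (rows=places, cols=transitions):
       T0   T1   T2   T3   T4   T5
    A   0    0    2    3    0    0
    B  -2    0    0   -2    0    2
    C   4   -2    0    0   -4   -1
    D   0    2   -2    1    0    0
    E   0    0    0    0    0   -3
    F   0    0    0    0    2    0

Candidate y = [1, 2, 1, 1, 1, 2]; check y·C column-wise:
  col T0: 1·0 + 2·-2 + 1·4 + 1·0 + 1·0 + 2·0 = 0
  col T1: 1·0 + 2·0 + 1·-2 + 1·2 + 1·0 + 2·0 = 0
  col T2: 1·2 + 2·0 + 1·0 + 1·-2 + 1·0 + 2·0 = 0
  col T3: 1·3 + 2·-2 + 1·0 + 1·1 + 1·0 + 2·0 = 0
  col T4: 1·0 + 2·0 + 1·-4 + 1·0 + 1·0 + 2·2 = 0
  col T5: 1·0 + 2·2 + 1·-1 + 1·0 + 1·-3 + 2·0 = 0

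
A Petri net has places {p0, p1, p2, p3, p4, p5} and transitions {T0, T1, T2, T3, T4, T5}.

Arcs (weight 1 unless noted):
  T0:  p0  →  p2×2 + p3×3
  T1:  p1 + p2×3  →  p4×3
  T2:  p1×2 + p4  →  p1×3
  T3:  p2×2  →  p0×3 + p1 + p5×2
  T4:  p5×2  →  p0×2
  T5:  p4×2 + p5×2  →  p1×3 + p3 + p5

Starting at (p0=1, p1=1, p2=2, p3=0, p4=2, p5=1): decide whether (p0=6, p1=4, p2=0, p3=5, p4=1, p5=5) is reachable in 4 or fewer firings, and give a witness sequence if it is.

depth 0: 1 marking
depth 1: 3 markings reached so far
depth 2: 8 markings reached so far
depth 3: 16 markings reached so far
depth 4: 29 markings reached so far
target is not among the 29 markings reachable within 4 steps

NO — not reachable within 4 firings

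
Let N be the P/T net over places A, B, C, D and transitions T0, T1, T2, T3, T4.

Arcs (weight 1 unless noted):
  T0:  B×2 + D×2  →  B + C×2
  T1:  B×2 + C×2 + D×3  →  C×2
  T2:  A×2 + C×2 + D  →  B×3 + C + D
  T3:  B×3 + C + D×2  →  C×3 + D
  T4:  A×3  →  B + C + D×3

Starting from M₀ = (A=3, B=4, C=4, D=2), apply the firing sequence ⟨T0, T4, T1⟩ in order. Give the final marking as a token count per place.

(A=0, B=2, C=7, D=0)

step 1: fire T0:  (A=3, B=4, C=4, D=2) → (A=3, B=3, C=6, D=0)
step 2: fire T4:  (A=3, B=3, C=6, D=0) → (A=0, B=4, C=7, D=3)
step 3: fire T1:  (A=0, B=4, C=7, D=3) → (A=0, B=2, C=7, D=0)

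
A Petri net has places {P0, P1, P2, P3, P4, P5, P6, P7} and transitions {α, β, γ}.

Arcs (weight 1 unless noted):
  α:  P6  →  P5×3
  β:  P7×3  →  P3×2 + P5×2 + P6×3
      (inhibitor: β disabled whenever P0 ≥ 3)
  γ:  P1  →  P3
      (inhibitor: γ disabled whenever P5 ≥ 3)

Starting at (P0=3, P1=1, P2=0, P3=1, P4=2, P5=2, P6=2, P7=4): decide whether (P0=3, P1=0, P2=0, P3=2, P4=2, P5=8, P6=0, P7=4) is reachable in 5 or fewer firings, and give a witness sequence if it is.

step 1: fire γ:  (P0=3, P1=1, P2=0, P3=1, P4=2, P5=2, P6=2, P7=4) → (P0=3, P1=0, P2=0, P3=2, P4=2, P5=2, P6=2, P7=4)
step 2: fire α:  (P0=3, P1=0, P2=0, P3=2, P4=2, P5=2, P6=2, P7=4) → (P0=3, P1=0, P2=0, P3=2, P4=2, P5=5, P6=1, P7=4)
step 3: fire α:  (P0=3, P1=0, P2=0, P3=2, P4=2, P5=5, P6=1, P7=4) → (P0=3, P1=0, P2=0, P3=2, P4=2, P5=8, P6=0, P7=4)

YES — reachable via ⟨γ, α, α⟩ (3 firings)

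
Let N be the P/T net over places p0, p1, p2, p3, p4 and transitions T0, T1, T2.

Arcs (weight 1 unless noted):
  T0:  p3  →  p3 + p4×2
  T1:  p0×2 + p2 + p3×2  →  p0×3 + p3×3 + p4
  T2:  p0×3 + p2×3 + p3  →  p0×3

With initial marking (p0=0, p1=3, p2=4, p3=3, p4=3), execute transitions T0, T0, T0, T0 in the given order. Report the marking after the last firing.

step 1: fire T0:  (p0=0, p1=3, p2=4, p3=3, p4=3) → (p0=0, p1=3, p2=4, p3=3, p4=5)
step 2: fire T0:  (p0=0, p1=3, p2=4, p3=3, p4=5) → (p0=0, p1=3, p2=4, p3=3, p4=7)
step 3: fire T0:  (p0=0, p1=3, p2=4, p3=3, p4=7) → (p0=0, p1=3, p2=4, p3=3, p4=9)
step 4: fire T0:  (p0=0, p1=3, p2=4, p3=3, p4=9) → (p0=0, p1=3, p2=4, p3=3, p4=11)

(p0=0, p1=3, p2=4, p3=3, p4=11)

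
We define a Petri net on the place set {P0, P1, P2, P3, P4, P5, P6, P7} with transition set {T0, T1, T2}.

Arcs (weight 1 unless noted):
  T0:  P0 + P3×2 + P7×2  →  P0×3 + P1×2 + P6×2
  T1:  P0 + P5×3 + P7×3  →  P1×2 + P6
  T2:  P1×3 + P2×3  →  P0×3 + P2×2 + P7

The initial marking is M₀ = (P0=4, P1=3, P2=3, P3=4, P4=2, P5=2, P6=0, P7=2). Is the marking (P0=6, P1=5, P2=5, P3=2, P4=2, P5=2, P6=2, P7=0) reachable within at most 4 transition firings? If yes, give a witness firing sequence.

depth 0: 1 marking
depth 1: 3 markings reached so far
depth 2: 4 markings reached so far
depth 3: 4 markings reached so far
(frontier empty at depth 3; search complete)
target is not among the 4 markings reachable within 4 steps

NO — not reachable within 4 firings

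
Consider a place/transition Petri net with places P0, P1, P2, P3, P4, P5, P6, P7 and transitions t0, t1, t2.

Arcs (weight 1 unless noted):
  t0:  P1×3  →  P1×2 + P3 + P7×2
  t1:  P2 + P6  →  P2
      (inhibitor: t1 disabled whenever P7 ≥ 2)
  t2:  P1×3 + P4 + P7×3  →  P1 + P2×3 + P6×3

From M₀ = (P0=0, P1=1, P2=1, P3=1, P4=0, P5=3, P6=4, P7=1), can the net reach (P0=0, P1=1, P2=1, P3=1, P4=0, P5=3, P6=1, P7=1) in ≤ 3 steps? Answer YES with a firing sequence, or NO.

step 1: fire t1:  (P0=0, P1=1, P2=1, P3=1, P4=0, P5=3, P6=4, P7=1) → (P0=0, P1=1, P2=1, P3=1, P4=0, P5=3, P6=3, P7=1)
step 2: fire t1:  (P0=0, P1=1, P2=1, P3=1, P4=0, P5=3, P6=3, P7=1) → (P0=0, P1=1, P2=1, P3=1, P4=0, P5=3, P6=2, P7=1)
step 3: fire t1:  (P0=0, P1=1, P2=1, P3=1, P4=0, P5=3, P6=2, P7=1) → (P0=0, P1=1, P2=1, P3=1, P4=0, P5=3, P6=1, P7=1)

YES — reachable via ⟨t1, t1, t1⟩ (3 firings)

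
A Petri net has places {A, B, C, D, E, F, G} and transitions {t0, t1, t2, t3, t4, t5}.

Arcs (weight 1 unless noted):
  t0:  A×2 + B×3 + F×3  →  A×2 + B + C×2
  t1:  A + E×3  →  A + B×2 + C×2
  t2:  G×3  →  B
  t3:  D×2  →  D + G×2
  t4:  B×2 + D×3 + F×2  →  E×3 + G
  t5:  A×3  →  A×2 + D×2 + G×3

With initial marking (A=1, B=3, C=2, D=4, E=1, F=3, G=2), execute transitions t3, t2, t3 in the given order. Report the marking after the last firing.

(A=1, B=4, C=2, D=2, E=1, F=3, G=3)

step 1: fire t3:  (A=1, B=3, C=2, D=4, E=1, F=3, G=2) → (A=1, B=3, C=2, D=3, E=1, F=3, G=4)
step 2: fire t2:  (A=1, B=3, C=2, D=3, E=1, F=3, G=4) → (A=1, B=4, C=2, D=3, E=1, F=3, G=1)
step 3: fire t3:  (A=1, B=4, C=2, D=3, E=1, F=3, G=1) → (A=1, B=4, C=2, D=2, E=1, F=3, G=3)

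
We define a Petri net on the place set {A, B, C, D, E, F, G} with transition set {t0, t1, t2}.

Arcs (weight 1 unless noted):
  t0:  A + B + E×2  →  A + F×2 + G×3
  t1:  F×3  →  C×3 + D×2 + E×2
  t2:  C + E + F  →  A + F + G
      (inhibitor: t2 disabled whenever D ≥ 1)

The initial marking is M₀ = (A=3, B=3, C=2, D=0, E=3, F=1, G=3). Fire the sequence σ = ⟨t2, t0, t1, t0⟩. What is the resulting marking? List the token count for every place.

(A=4, B=1, C=4, D=2, E=0, F=2, G=10)

step 1: fire t2:  (A=3, B=3, C=2, D=0, E=3, F=1, G=3) → (A=4, B=3, C=1, D=0, E=2, F=1, G=4)
step 2: fire t0:  (A=4, B=3, C=1, D=0, E=2, F=1, G=4) → (A=4, B=2, C=1, D=0, E=0, F=3, G=7)
step 3: fire t1:  (A=4, B=2, C=1, D=0, E=0, F=3, G=7) → (A=4, B=2, C=4, D=2, E=2, F=0, G=7)
step 4: fire t0:  (A=4, B=2, C=4, D=2, E=2, F=0, G=7) → (A=4, B=1, C=4, D=2, E=0, F=2, G=10)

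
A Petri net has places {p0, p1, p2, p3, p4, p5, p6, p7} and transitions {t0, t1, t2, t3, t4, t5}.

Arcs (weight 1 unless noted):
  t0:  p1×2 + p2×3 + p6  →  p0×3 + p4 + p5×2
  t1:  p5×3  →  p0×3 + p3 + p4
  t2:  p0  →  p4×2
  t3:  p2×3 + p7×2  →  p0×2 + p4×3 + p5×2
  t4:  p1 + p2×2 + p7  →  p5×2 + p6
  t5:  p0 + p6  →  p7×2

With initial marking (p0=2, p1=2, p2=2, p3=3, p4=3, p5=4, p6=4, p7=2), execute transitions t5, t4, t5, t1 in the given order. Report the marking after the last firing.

(p0=3, p1=1, p2=0, p3=4, p4=4, p5=3, p6=3, p7=5)

step 1: fire t5:  (p0=2, p1=2, p2=2, p3=3, p4=3, p5=4, p6=4, p7=2) → (p0=1, p1=2, p2=2, p3=3, p4=3, p5=4, p6=3, p7=4)
step 2: fire t4:  (p0=1, p1=2, p2=2, p3=3, p4=3, p5=4, p6=3, p7=4) → (p0=1, p1=1, p2=0, p3=3, p4=3, p5=6, p6=4, p7=3)
step 3: fire t5:  (p0=1, p1=1, p2=0, p3=3, p4=3, p5=6, p6=4, p7=3) → (p0=0, p1=1, p2=0, p3=3, p4=3, p5=6, p6=3, p7=5)
step 4: fire t1:  (p0=0, p1=1, p2=0, p3=3, p4=3, p5=6, p6=3, p7=5) → (p0=3, p1=1, p2=0, p3=4, p4=4, p5=3, p6=3, p7=5)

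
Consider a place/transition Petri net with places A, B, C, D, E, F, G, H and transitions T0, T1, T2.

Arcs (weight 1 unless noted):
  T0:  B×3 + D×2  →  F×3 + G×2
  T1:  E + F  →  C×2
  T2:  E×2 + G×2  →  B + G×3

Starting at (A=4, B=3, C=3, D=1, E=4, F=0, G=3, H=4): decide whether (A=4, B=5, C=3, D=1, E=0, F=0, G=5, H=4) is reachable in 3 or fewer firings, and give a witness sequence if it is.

YES — reachable via ⟨T2, T2⟩ (2 firings)

step 1: fire T2:  (A=4, B=3, C=3, D=1, E=4, F=0, G=3, H=4) → (A=4, B=4, C=3, D=1, E=2, F=0, G=4, H=4)
step 2: fire T2:  (A=4, B=4, C=3, D=1, E=2, F=0, G=4, H=4) → (A=4, B=5, C=3, D=1, E=0, F=0, G=5, H=4)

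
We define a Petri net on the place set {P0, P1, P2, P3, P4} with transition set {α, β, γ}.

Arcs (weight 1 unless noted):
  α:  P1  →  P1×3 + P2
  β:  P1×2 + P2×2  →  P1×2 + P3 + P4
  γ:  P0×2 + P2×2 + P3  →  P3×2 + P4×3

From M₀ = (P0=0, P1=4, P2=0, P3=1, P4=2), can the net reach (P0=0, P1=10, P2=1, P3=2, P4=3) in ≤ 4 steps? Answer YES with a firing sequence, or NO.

step 1: fire α:  (P0=0, P1=4, P2=0, P3=1, P4=2) → (P0=0, P1=6, P2=1, P3=1, P4=2)
step 2: fire α:  (P0=0, P1=6, P2=1, P3=1, P4=2) → (P0=0, P1=8, P2=2, P3=1, P4=2)
step 3: fire α:  (P0=0, P1=8, P2=2, P3=1, P4=2) → (P0=0, P1=10, P2=3, P3=1, P4=2)
step 4: fire β:  (P0=0, P1=10, P2=3, P3=1, P4=2) → (P0=0, P1=10, P2=1, P3=2, P4=3)

YES — reachable via ⟨α, α, α, β⟩ (4 firings)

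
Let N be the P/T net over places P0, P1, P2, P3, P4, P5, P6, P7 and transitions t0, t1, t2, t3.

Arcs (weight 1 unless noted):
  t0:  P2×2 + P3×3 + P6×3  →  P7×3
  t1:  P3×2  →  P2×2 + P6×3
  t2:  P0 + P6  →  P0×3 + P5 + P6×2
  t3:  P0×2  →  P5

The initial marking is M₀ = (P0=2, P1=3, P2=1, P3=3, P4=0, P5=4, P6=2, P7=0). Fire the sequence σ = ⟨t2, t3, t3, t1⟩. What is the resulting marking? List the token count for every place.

(P0=0, P1=3, P2=3, P3=1, P4=0, P5=7, P6=6, P7=0)

step 1: fire t2:  (P0=2, P1=3, P2=1, P3=3, P4=0, P5=4, P6=2, P7=0) → (P0=4, P1=3, P2=1, P3=3, P4=0, P5=5, P6=3, P7=0)
step 2: fire t3:  (P0=4, P1=3, P2=1, P3=3, P4=0, P5=5, P6=3, P7=0) → (P0=2, P1=3, P2=1, P3=3, P4=0, P5=6, P6=3, P7=0)
step 3: fire t3:  (P0=2, P1=3, P2=1, P3=3, P4=0, P5=6, P6=3, P7=0) → (P0=0, P1=3, P2=1, P3=3, P4=0, P5=7, P6=3, P7=0)
step 4: fire t1:  (P0=0, P1=3, P2=1, P3=3, P4=0, P5=7, P6=3, P7=0) → (P0=0, P1=3, P2=3, P3=1, P4=0, P5=7, P6=6, P7=0)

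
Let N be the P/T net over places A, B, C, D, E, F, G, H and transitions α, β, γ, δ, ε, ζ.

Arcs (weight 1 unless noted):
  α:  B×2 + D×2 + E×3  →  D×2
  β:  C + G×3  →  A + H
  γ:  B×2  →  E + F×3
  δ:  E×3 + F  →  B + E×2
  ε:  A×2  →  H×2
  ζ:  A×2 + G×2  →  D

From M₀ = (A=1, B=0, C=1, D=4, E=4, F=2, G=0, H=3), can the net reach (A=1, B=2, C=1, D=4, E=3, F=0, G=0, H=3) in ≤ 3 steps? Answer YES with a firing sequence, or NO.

NO — not reachable within 3 firings

depth 0: 1 marking
depth 1: 2 markings reached so far
depth 2: 3 markings reached so far
depth 3: 4 markings reached so far
target is not among the 4 markings reachable within 3 steps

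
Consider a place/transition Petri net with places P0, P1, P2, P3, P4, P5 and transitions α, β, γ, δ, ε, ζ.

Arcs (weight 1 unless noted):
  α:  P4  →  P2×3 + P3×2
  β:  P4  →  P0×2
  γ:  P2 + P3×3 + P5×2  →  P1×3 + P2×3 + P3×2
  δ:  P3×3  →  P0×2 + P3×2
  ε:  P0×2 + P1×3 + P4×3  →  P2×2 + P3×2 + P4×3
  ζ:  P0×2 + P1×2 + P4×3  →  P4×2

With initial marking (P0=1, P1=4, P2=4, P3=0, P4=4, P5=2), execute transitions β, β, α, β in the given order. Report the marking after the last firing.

step 1: fire β:  (P0=1, P1=4, P2=4, P3=0, P4=4, P5=2) → (P0=3, P1=4, P2=4, P3=0, P4=3, P5=2)
step 2: fire β:  (P0=3, P1=4, P2=4, P3=0, P4=3, P5=2) → (P0=5, P1=4, P2=4, P3=0, P4=2, P5=2)
step 3: fire α:  (P0=5, P1=4, P2=4, P3=0, P4=2, P5=2) → (P0=5, P1=4, P2=7, P3=2, P4=1, P5=2)
step 4: fire β:  (P0=5, P1=4, P2=7, P3=2, P4=1, P5=2) → (P0=7, P1=4, P2=7, P3=2, P4=0, P5=2)

(P0=7, P1=4, P2=7, P3=2, P4=0, P5=2)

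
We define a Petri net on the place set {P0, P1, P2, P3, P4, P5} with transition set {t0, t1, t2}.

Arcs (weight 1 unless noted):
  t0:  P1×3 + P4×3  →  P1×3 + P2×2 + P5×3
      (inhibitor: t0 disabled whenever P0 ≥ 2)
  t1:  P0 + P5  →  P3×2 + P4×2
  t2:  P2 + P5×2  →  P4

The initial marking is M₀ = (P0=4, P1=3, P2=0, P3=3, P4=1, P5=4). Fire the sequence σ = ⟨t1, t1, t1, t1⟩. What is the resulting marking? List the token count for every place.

(P0=0, P1=3, P2=0, P3=11, P4=9, P5=0)

step 1: fire t1:  (P0=4, P1=3, P2=0, P3=3, P4=1, P5=4) → (P0=3, P1=3, P2=0, P3=5, P4=3, P5=3)
step 2: fire t1:  (P0=3, P1=3, P2=0, P3=5, P4=3, P5=3) → (P0=2, P1=3, P2=0, P3=7, P4=5, P5=2)
step 3: fire t1:  (P0=2, P1=3, P2=0, P3=7, P4=5, P5=2) → (P0=1, P1=3, P2=0, P3=9, P4=7, P5=1)
step 4: fire t1:  (P0=1, P1=3, P2=0, P3=9, P4=7, P5=1) → (P0=0, P1=3, P2=0, P3=11, P4=9, P5=0)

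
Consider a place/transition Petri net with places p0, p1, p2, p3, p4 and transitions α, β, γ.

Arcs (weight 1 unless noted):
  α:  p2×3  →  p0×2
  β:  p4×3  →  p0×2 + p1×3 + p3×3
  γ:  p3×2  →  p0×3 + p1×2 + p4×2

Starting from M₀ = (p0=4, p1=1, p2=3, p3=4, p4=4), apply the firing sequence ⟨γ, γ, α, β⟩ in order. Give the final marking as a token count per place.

step 1: fire γ:  (p0=4, p1=1, p2=3, p3=4, p4=4) → (p0=7, p1=3, p2=3, p3=2, p4=6)
step 2: fire γ:  (p0=7, p1=3, p2=3, p3=2, p4=6) → (p0=10, p1=5, p2=3, p3=0, p4=8)
step 3: fire α:  (p0=10, p1=5, p2=3, p3=0, p4=8) → (p0=12, p1=5, p2=0, p3=0, p4=8)
step 4: fire β:  (p0=12, p1=5, p2=0, p3=0, p4=8) → (p0=14, p1=8, p2=0, p3=3, p4=5)

(p0=14, p1=8, p2=0, p3=3, p4=5)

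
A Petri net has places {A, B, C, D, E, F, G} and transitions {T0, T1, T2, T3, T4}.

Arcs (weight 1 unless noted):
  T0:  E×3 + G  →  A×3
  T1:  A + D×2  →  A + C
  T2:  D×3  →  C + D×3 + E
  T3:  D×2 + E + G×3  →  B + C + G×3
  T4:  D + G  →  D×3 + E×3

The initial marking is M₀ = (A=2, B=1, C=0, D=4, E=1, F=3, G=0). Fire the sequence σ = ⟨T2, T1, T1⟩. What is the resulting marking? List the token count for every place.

(A=2, B=1, C=3, D=0, E=2, F=3, G=0)

step 1: fire T2:  (A=2, B=1, C=0, D=4, E=1, F=3, G=0) → (A=2, B=1, C=1, D=4, E=2, F=3, G=0)
step 2: fire T1:  (A=2, B=1, C=1, D=4, E=2, F=3, G=0) → (A=2, B=1, C=2, D=2, E=2, F=3, G=0)
step 3: fire T1:  (A=2, B=1, C=2, D=2, E=2, F=3, G=0) → (A=2, B=1, C=3, D=0, E=2, F=3, G=0)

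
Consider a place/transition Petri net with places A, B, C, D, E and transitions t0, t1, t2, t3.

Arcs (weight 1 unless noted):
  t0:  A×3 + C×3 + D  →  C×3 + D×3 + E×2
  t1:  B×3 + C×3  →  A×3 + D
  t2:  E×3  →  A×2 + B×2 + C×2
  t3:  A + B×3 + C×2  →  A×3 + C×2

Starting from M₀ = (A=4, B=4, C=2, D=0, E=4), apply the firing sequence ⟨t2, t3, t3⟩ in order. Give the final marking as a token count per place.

step 1: fire t2:  (A=4, B=4, C=2, D=0, E=4) → (A=6, B=6, C=4, D=0, E=1)
step 2: fire t3:  (A=6, B=6, C=4, D=0, E=1) → (A=8, B=3, C=4, D=0, E=1)
step 3: fire t3:  (A=8, B=3, C=4, D=0, E=1) → (A=10, B=0, C=4, D=0, E=1)

(A=10, B=0, C=4, D=0, E=1)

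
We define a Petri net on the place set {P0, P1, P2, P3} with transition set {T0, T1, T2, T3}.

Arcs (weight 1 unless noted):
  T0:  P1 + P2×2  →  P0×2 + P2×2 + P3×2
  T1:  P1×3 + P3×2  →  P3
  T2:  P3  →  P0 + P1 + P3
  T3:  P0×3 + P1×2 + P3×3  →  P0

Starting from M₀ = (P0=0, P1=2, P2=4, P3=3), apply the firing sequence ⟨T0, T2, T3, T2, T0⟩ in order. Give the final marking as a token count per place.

(P0=4, P1=0, P2=4, P3=4)

step 1: fire T0:  (P0=0, P1=2, P2=4, P3=3) → (P0=2, P1=1, P2=4, P3=5)
step 2: fire T2:  (P0=2, P1=1, P2=4, P3=5) → (P0=3, P1=2, P2=4, P3=5)
step 3: fire T3:  (P0=3, P1=2, P2=4, P3=5) → (P0=1, P1=0, P2=4, P3=2)
step 4: fire T2:  (P0=1, P1=0, P2=4, P3=2) → (P0=2, P1=1, P2=4, P3=2)
step 5: fire T0:  (P0=2, P1=1, P2=4, P3=2) → (P0=4, P1=0, P2=4, P3=4)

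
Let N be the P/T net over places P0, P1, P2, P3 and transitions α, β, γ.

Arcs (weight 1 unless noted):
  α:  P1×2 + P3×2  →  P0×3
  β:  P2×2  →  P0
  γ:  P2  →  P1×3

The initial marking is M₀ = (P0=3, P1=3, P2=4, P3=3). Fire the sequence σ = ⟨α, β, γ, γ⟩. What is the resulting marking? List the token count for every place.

(P0=7, P1=7, P2=0, P3=1)

step 1: fire α:  (P0=3, P1=3, P2=4, P3=3) → (P0=6, P1=1, P2=4, P3=1)
step 2: fire β:  (P0=6, P1=1, P2=4, P3=1) → (P0=7, P1=1, P2=2, P3=1)
step 3: fire γ:  (P0=7, P1=1, P2=2, P3=1) → (P0=7, P1=4, P2=1, P3=1)
step 4: fire γ:  (P0=7, P1=4, P2=1, P3=1) → (P0=7, P1=7, P2=0, P3=1)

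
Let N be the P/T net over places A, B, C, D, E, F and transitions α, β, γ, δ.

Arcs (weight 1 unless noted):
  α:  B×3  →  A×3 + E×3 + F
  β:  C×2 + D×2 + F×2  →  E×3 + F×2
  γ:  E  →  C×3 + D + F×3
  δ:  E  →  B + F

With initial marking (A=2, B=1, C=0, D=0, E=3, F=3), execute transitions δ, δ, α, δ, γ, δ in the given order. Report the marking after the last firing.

step 1: fire δ:  (A=2, B=1, C=0, D=0, E=3, F=3) → (A=2, B=2, C=0, D=0, E=2, F=4)
step 2: fire δ:  (A=2, B=2, C=0, D=0, E=2, F=4) → (A=2, B=3, C=0, D=0, E=1, F=5)
step 3: fire α:  (A=2, B=3, C=0, D=0, E=1, F=5) → (A=5, B=0, C=0, D=0, E=4, F=6)
step 4: fire δ:  (A=5, B=0, C=0, D=0, E=4, F=6) → (A=5, B=1, C=0, D=0, E=3, F=7)
step 5: fire γ:  (A=5, B=1, C=0, D=0, E=3, F=7) → (A=5, B=1, C=3, D=1, E=2, F=10)
step 6: fire δ:  (A=5, B=1, C=3, D=1, E=2, F=10) → (A=5, B=2, C=3, D=1, E=1, F=11)

(A=5, B=2, C=3, D=1, E=1, F=11)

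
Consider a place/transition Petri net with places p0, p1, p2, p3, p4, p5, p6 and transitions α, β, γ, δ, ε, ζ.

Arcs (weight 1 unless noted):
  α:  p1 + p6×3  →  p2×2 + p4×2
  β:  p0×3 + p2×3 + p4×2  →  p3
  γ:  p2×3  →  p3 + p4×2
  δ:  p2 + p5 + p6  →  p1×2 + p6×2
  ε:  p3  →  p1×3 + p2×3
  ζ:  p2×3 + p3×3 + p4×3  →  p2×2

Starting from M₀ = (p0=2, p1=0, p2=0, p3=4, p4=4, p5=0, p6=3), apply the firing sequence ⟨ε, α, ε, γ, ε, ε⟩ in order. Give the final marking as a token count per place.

step 1: fire ε:  (p0=2, p1=0, p2=0, p3=4, p4=4, p5=0, p6=3) → (p0=2, p1=3, p2=3, p3=3, p4=4, p5=0, p6=3)
step 2: fire α:  (p0=2, p1=3, p2=3, p3=3, p4=4, p5=0, p6=3) → (p0=2, p1=2, p2=5, p3=3, p4=6, p5=0, p6=0)
step 3: fire ε:  (p0=2, p1=2, p2=5, p3=3, p4=6, p5=0, p6=0) → (p0=2, p1=5, p2=8, p3=2, p4=6, p5=0, p6=0)
step 4: fire γ:  (p0=2, p1=5, p2=8, p3=2, p4=6, p5=0, p6=0) → (p0=2, p1=5, p2=5, p3=3, p4=8, p5=0, p6=0)
step 5: fire ε:  (p0=2, p1=5, p2=5, p3=3, p4=8, p5=0, p6=0) → (p0=2, p1=8, p2=8, p3=2, p4=8, p5=0, p6=0)
step 6: fire ε:  (p0=2, p1=8, p2=8, p3=2, p4=8, p5=0, p6=0) → (p0=2, p1=11, p2=11, p3=1, p4=8, p5=0, p6=0)

(p0=2, p1=11, p2=11, p3=1, p4=8, p5=0, p6=0)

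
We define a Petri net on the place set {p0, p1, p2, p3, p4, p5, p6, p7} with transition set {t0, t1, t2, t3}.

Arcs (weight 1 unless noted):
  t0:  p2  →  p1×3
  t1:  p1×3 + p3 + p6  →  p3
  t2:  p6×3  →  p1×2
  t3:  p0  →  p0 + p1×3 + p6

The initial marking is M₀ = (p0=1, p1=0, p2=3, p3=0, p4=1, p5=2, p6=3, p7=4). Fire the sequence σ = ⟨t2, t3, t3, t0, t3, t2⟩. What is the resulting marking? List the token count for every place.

(p0=1, p1=16, p2=2, p3=0, p4=1, p5=2, p6=0, p7=4)

step 1: fire t2:  (p0=1, p1=0, p2=3, p3=0, p4=1, p5=2, p6=3, p7=4) → (p0=1, p1=2, p2=3, p3=0, p4=1, p5=2, p6=0, p7=4)
step 2: fire t3:  (p0=1, p1=2, p2=3, p3=0, p4=1, p5=2, p6=0, p7=4) → (p0=1, p1=5, p2=3, p3=0, p4=1, p5=2, p6=1, p7=4)
step 3: fire t3:  (p0=1, p1=5, p2=3, p3=0, p4=1, p5=2, p6=1, p7=4) → (p0=1, p1=8, p2=3, p3=0, p4=1, p5=2, p6=2, p7=4)
step 4: fire t0:  (p0=1, p1=8, p2=3, p3=0, p4=1, p5=2, p6=2, p7=4) → (p0=1, p1=11, p2=2, p3=0, p4=1, p5=2, p6=2, p7=4)
step 5: fire t3:  (p0=1, p1=11, p2=2, p3=0, p4=1, p5=2, p6=2, p7=4) → (p0=1, p1=14, p2=2, p3=0, p4=1, p5=2, p6=3, p7=4)
step 6: fire t2:  (p0=1, p1=14, p2=2, p3=0, p4=1, p5=2, p6=3, p7=4) → (p0=1, p1=16, p2=2, p3=0, p4=1, p5=2, p6=0, p7=4)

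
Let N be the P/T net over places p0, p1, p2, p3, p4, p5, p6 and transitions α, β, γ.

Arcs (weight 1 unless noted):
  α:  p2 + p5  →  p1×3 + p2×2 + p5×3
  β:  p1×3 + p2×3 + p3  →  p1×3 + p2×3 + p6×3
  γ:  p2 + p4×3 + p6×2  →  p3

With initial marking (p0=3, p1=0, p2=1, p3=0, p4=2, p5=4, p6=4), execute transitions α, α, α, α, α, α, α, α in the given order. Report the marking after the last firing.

step 1: fire α:  (p0=3, p1=0, p2=1, p3=0, p4=2, p5=4, p6=4) → (p0=3, p1=3, p2=2, p3=0, p4=2, p5=6, p6=4)
step 2: fire α:  (p0=3, p1=3, p2=2, p3=0, p4=2, p5=6, p6=4) → (p0=3, p1=6, p2=3, p3=0, p4=2, p5=8, p6=4)
step 3: fire α:  (p0=3, p1=6, p2=3, p3=0, p4=2, p5=8, p6=4) → (p0=3, p1=9, p2=4, p3=0, p4=2, p5=10, p6=4)
step 4: fire α:  (p0=3, p1=9, p2=4, p3=0, p4=2, p5=10, p6=4) → (p0=3, p1=12, p2=5, p3=0, p4=2, p5=12, p6=4)
step 5: fire α:  (p0=3, p1=12, p2=5, p3=0, p4=2, p5=12, p6=4) → (p0=3, p1=15, p2=6, p3=0, p4=2, p5=14, p6=4)
step 6: fire α:  (p0=3, p1=15, p2=6, p3=0, p4=2, p5=14, p6=4) → (p0=3, p1=18, p2=7, p3=0, p4=2, p5=16, p6=4)
step 7: fire α:  (p0=3, p1=18, p2=7, p3=0, p4=2, p5=16, p6=4) → (p0=3, p1=21, p2=8, p3=0, p4=2, p5=18, p6=4)
step 8: fire α:  (p0=3, p1=21, p2=8, p3=0, p4=2, p5=18, p6=4) → (p0=3, p1=24, p2=9, p3=0, p4=2, p5=20, p6=4)

(p0=3, p1=24, p2=9, p3=0, p4=2, p5=20, p6=4)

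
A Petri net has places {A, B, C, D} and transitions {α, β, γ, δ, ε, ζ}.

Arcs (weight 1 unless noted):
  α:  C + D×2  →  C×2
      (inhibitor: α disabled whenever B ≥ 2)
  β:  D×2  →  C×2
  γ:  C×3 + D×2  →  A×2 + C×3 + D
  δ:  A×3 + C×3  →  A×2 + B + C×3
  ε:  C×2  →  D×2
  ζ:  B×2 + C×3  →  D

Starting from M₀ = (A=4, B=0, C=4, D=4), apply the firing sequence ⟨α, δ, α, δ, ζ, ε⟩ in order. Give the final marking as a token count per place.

step 1: fire α:  (A=4, B=0, C=4, D=4) → (A=4, B=0, C=5, D=2)
step 2: fire δ:  (A=4, B=0, C=5, D=2) → (A=3, B=1, C=5, D=2)
step 3: fire α:  (A=3, B=1, C=5, D=2) → (A=3, B=1, C=6, D=0)
step 4: fire δ:  (A=3, B=1, C=6, D=0) → (A=2, B=2, C=6, D=0)
step 5: fire ζ:  (A=2, B=2, C=6, D=0) → (A=2, B=0, C=3, D=1)
step 6: fire ε:  (A=2, B=0, C=3, D=1) → (A=2, B=0, C=1, D=3)

(A=2, B=0, C=1, D=3)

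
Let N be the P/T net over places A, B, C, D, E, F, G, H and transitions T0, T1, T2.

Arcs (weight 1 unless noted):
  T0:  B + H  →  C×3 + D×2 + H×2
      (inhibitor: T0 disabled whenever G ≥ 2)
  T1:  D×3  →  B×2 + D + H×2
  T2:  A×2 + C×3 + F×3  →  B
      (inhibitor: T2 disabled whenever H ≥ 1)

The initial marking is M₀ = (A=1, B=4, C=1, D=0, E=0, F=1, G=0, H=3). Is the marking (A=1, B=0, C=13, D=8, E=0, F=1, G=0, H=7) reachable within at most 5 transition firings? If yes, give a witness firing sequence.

YES — reachable via ⟨T0, T0, T0, T0⟩ (4 firings)

step 1: fire T0:  (A=1, B=4, C=1, D=0, E=0, F=1, G=0, H=3) → (A=1, B=3, C=4, D=2, E=0, F=1, G=0, H=4)
step 2: fire T0:  (A=1, B=3, C=4, D=2, E=0, F=1, G=0, H=4) → (A=1, B=2, C=7, D=4, E=0, F=1, G=0, H=5)
step 3: fire T0:  (A=1, B=2, C=7, D=4, E=0, F=1, G=0, H=5) → (A=1, B=1, C=10, D=6, E=0, F=1, G=0, H=6)
step 4: fire T0:  (A=1, B=1, C=10, D=6, E=0, F=1, G=0, H=6) → (A=1, B=0, C=13, D=8, E=0, F=1, G=0, H=7)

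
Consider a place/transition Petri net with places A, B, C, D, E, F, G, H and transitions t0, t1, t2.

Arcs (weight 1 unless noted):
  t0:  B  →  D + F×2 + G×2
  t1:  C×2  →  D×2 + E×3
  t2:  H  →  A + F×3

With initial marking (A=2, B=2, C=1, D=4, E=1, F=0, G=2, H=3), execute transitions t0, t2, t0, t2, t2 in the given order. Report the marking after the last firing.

(A=5, B=0, C=1, D=6, E=1, F=13, G=6, H=0)

step 1: fire t0:  (A=2, B=2, C=1, D=4, E=1, F=0, G=2, H=3) → (A=2, B=1, C=1, D=5, E=1, F=2, G=4, H=3)
step 2: fire t2:  (A=2, B=1, C=1, D=5, E=1, F=2, G=4, H=3) → (A=3, B=1, C=1, D=5, E=1, F=5, G=4, H=2)
step 3: fire t0:  (A=3, B=1, C=1, D=5, E=1, F=5, G=4, H=2) → (A=3, B=0, C=1, D=6, E=1, F=7, G=6, H=2)
step 4: fire t2:  (A=3, B=0, C=1, D=6, E=1, F=7, G=6, H=2) → (A=4, B=0, C=1, D=6, E=1, F=10, G=6, H=1)
step 5: fire t2:  (A=4, B=0, C=1, D=6, E=1, F=10, G=6, H=1) → (A=5, B=0, C=1, D=6, E=1, F=13, G=6, H=0)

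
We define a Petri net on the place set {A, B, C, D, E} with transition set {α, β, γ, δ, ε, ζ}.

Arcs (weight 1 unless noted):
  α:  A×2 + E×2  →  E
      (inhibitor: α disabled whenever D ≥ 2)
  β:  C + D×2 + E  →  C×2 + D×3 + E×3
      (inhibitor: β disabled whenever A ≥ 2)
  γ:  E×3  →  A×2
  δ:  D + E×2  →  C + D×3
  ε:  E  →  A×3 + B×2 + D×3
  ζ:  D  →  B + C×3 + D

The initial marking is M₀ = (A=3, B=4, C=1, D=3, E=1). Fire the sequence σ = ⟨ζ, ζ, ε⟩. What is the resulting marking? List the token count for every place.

step 1: fire ζ:  (A=3, B=4, C=1, D=3, E=1) → (A=3, B=5, C=4, D=3, E=1)
step 2: fire ζ:  (A=3, B=5, C=4, D=3, E=1) → (A=3, B=6, C=7, D=3, E=1)
step 3: fire ε:  (A=3, B=6, C=7, D=3, E=1) → (A=6, B=8, C=7, D=6, E=0)

(A=6, B=8, C=7, D=6, E=0)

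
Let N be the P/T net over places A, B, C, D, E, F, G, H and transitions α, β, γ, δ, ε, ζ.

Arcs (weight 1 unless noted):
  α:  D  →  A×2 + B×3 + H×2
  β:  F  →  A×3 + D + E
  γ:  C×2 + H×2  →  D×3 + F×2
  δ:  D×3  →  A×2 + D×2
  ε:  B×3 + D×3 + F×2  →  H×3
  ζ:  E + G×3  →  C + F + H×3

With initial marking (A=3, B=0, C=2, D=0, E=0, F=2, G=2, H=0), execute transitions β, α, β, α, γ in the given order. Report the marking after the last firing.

step 1: fire β:  (A=3, B=0, C=2, D=0, E=0, F=2, G=2, H=0) → (A=6, B=0, C=2, D=1, E=1, F=1, G=2, H=0)
step 2: fire α:  (A=6, B=0, C=2, D=1, E=1, F=1, G=2, H=0) → (A=8, B=3, C=2, D=0, E=1, F=1, G=2, H=2)
step 3: fire β:  (A=8, B=3, C=2, D=0, E=1, F=1, G=2, H=2) → (A=11, B=3, C=2, D=1, E=2, F=0, G=2, H=2)
step 4: fire α:  (A=11, B=3, C=2, D=1, E=2, F=0, G=2, H=2) → (A=13, B=6, C=2, D=0, E=2, F=0, G=2, H=4)
step 5: fire γ:  (A=13, B=6, C=2, D=0, E=2, F=0, G=2, H=4) → (A=13, B=6, C=0, D=3, E=2, F=2, G=2, H=2)

(A=13, B=6, C=0, D=3, E=2, F=2, G=2, H=2)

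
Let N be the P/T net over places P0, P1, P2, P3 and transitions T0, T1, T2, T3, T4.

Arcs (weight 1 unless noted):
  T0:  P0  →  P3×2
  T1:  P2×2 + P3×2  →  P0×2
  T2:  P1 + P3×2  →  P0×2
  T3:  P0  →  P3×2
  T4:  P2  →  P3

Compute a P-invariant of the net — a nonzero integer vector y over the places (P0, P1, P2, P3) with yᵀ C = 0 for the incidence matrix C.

Incidence matrix C (rows=places, cols=transitions):
       T0   T1   T2   T3   T4
   P0  -1    2    2   -1    0
   P1   0    0   -1    0    0
   P2   0   -2    0    0   -1
   P3   2   -2   -2    2    1

Candidate y = [2, 2, 1, 1]; check y·C column-wise:
  col T0: 2·-1 + 2·0 + 1·0 + 1·2 = 0
  col T1: 2·2 + 2·0 + 1·-2 + 1·-2 = 0
  col T2: 2·2 + 2·-1 + 1·0 + 1·-2 = 0
  col T3: 2·-1 + 2·0 + 1·0 + 1·2 = 0
  col T4: 2·0 + 2·0 + 1·-1 + 1·1 = 0

y = (P0:2, P1:2, P2:1, P3:1)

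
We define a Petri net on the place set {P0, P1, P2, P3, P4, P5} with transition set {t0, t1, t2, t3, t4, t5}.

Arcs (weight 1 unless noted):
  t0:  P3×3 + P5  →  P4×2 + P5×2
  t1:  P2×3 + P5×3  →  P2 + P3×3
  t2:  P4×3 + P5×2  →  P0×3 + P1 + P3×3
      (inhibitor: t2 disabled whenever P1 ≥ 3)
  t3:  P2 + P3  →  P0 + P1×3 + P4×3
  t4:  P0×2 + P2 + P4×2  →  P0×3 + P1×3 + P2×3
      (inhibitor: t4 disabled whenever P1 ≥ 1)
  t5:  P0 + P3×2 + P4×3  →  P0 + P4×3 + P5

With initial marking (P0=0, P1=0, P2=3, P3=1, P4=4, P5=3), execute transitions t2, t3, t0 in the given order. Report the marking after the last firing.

(P0=4, P1=4, P2=2, P3=0, P4=6, P5=2)

step 1: fire t2:  (P0=0, P1=0, P2=3, P3=1, P4=4, P5=3) → (P0=3, P1=1, P2=3, P3=4, P4=1, P5=1)
step 2: fire t3:  (P0=3, P1=1, P2=3, P3=4, P4=1, P5=1) → (P0=4, P1=4, P2=2, P3=3, P4=4, P5=1)
step 3: fire t0:  (P0=4, P1=4, P2=2, P3=3, P4=4, P5=1) → (P0=4, P1=4, P2=2, P3=0, P4=6, P5=2)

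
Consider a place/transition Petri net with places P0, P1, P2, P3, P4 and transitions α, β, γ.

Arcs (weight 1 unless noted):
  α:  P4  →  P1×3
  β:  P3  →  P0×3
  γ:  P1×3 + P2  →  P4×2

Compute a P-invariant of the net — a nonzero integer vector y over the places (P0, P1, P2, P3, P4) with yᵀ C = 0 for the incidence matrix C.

y = (P0:1, P1:0, P2:0, P3:3, P4:0)

Incidence matrix C (rows=places, cols=transitions):
        α    β    γ
   P0   0    3    0
   P1   3    0   -3
   P2   0    0   -1
   P3   0   -1    0
   P4  -1    0    2

Candidate y = [1, 0, 0, 3, 0]; check y·C column-wise:
  col α: 1·0 + 0·3 + 3·0 + 0·-1 = 0
  col β: 1·3 + 3·-1 = 0
  col γ: 1·0 + 0·-3 + 0·-1 + 3·0 + 0·2 = 0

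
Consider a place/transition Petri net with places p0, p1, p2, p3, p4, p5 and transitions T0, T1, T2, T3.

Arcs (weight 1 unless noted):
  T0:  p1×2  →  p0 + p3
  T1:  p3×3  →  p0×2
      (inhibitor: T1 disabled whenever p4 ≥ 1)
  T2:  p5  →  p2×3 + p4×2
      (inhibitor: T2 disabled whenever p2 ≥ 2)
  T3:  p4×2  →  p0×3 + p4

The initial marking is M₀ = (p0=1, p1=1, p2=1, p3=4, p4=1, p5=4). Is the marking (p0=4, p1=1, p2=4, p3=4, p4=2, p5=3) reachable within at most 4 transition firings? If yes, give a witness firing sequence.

step 1: fire T2:  (p0=1, p1=1, p2=1, p3=4, p4=1, p5=4) → (p0=1, p1=1, p2=4, p3=4, p4=3, p5=3)
step 2: fire T3:  (p0=1, p1=1, p2=4, p3=4, p4=3, p5=3) → (p0=4, p1=1, p2=4, p3=4, p4=2, p5=3)

YES — reachable via ⟨T2, T3⟩ (2 firings)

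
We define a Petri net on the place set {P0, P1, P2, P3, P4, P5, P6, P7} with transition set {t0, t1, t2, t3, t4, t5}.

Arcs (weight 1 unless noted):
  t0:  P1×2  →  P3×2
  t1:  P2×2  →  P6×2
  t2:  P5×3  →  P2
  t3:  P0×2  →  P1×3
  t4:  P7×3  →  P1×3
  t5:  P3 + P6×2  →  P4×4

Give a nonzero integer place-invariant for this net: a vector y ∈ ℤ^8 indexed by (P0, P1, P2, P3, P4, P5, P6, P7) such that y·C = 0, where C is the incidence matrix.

y = (P0:0, P1:0, P2:6, P3:0, P4:3, P5:2, P6:6, P7:0)

Incidence matrix C (rows=places, cols=transitions):
       t0   t1   t2   t3   t4   t5
   P0   0    0    0   -2    0    0
   P1  -2    0    0    3    3    0
   P2   0   -2    1    0    0    0
   P3   2    0    0    0    0   -1
   P4   0    0    0    0    0    4
   P5   0    0   -3    0    0    0
   P6   0    2    0    0    0   -2
   P7   0    0    0    0   -3    0

Candidate y = [0, 0, 6, 0, 3, 2, 6, 0]; check y·C column-wise:
  col t0: 0·-2 + 6·0 + 0·2 + 3·0 + 2·0 + 6·0 = 0
  col t1: 6·-2 + 3·0 + 2·0 + 6·2 = 0
  col t2: 6·1 + 3·0 + 2·-3 + 6·0 = 0
  col t3: 0·-2 + 0·3 + 6·0 + 3·0 + 2·0 + 6·0 = 0
  col t4: 0·3 + 6·0 + 3·0 + 2·0 + 6·0 + 0·-3 = 0
  col t5: 6·0 + 0·-1 + 3·4 + 2·0 + 6·-2 = 0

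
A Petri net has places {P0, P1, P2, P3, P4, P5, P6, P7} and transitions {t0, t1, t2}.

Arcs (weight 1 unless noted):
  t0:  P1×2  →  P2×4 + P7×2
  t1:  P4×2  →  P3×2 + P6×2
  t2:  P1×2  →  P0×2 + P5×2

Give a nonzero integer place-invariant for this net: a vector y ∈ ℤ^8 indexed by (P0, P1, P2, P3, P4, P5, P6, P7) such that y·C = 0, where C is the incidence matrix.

y = (P0:2, P1:2, P2:1, P3:0, P4:0, P5:0, P6:0, P7:0)

Incidence matrix C (rows=places, cols=transitions):
       t0   t1   t2
   P0   0    0    2
   P1  -2    0   -2
   P2   4    0    0
   P3   0    2    0
   P4   0   -2    0
   P5   0    0    2
   P6   0    2    0
   P7   2    0    0

Candidate y = [2, 2, 1, 0, 0, 0, 0, 0]; check y·C column-wise:
  col t0: 2·0 + 2·-2 + 1·4 + 0·2 = 0
  col t1: 2·0 + 2·0 + 1·0 + 0·2 + 0·-2 + 0·2 = 0
  col t2: 2·2 + 2·-2 + 1·0 + 0·2 = 0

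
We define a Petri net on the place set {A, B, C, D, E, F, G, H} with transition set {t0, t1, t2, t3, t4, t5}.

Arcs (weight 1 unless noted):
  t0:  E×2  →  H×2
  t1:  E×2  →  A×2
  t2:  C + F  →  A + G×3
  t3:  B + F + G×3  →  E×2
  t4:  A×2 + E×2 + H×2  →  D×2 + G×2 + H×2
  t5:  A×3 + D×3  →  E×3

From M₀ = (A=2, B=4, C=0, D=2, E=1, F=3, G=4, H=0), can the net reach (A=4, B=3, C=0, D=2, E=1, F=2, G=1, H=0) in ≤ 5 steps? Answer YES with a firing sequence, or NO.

YES — reachable via ⟨t3, t1⟩ (2 firings)

step 1: fire t3:  (A=2, B=4, C=0, D=2, E=1, F=3, G=4, H=0) → (A=2, B=3, C=0, D=2, E=3, F=2, G=1, H=0)
step 2: fire t1:  (A=2, B=3, C=0, D=2, E=3, F=2, G=1, H=0) → (A=4, B=3, C=0, D=2, E=1, F=2, G=1, H=0)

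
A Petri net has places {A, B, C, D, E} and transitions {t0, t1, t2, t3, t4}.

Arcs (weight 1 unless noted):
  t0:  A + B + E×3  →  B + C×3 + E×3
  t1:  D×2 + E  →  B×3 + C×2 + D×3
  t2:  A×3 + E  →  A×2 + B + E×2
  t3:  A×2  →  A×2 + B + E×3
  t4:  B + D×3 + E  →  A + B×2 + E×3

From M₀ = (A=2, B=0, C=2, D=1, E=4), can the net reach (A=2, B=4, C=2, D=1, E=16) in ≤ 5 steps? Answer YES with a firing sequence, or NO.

step 1: fire t3:  (A=2, B=0, C=2, D=1, E=4) → (A=2, B=1, C=2, D=1, E=7)
step 2: fire t3:  (A=2, B=1, C=2, D=1, E=7) → (A=2, B=2, C=2, D=1, E=10)
step 3: fire t3:  (A=2, B=2, C=2, D=1, E=10) → (A=2, B=3, C=2, D=1, E=13)
step 4: fire t3:  (A=2, B=3, C=2, D=1, E=13) → (A=2, B=4, C=2, D=1, E=16)

YES — reachable via ⟨t3, t3, t3, t3⟩ (4 firings)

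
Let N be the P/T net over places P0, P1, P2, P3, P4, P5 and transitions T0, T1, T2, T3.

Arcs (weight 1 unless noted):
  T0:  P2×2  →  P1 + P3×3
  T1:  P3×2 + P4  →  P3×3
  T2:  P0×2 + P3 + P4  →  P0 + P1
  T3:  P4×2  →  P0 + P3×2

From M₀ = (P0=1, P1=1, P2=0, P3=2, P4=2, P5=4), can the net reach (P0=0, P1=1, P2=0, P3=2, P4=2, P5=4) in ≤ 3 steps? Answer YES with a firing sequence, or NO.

depth 0: 1 marking
depth 1: 3 markings reached so far
depth 2: 4 markings reached so far
depth 3: 4 markings reached so far
(frontier empty at depth 3; search complete)
target is not among the 4 markings reachable within 3 steps

NO — not reachable within 3 firings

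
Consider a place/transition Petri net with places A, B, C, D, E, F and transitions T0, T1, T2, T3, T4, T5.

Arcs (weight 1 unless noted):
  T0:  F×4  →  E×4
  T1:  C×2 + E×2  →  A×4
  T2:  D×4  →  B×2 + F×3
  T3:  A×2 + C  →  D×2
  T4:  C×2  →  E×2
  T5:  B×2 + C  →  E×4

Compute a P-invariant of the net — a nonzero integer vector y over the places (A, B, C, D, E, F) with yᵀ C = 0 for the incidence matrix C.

y = (A:2, B:3, C:2, D:3, E:2, F:2)

Incidence matrix C (rows=places, cols=transitions):
       T0   T1   T2   T3   T4   T5
    A   0    4    0   -2    0    0
    B   0    0    2    0    0   -2
    C   0   -2    0   -1   -2   -1
    D   0    0   -4    2    0    0
    E   4   -2    0    0    2    4
    F  -4    0    3    0    0    0

Candidate y = [2, 3, 2, 3, 2, 2]; check y·C column-wise:
  col T0: 2·0 + 3·0 + 2·0 + 3·0 + 2·4 + 2·-4 = 0
  col T1: 2·4 + 3·0 + 2·-2 + 3·0 + 2·-2 + 2·0 = 0
  col T2: 2·0 + 3·2 + 2·0 + 3·-4 + 2·0 + 2·3 = 0
  col T3: 2·-2 + 3·0 + 2·-1 + 3·2 + 2·0 + 2·0 = 0
  col T4: 2·0 + 3·0 + 2·-2 + 3·0 + 2·2 + 2·0 = 0
  col T5: 2·0 + 3·-2 + 2·-1 + 3·0 + 2·4 + 2·0 = 0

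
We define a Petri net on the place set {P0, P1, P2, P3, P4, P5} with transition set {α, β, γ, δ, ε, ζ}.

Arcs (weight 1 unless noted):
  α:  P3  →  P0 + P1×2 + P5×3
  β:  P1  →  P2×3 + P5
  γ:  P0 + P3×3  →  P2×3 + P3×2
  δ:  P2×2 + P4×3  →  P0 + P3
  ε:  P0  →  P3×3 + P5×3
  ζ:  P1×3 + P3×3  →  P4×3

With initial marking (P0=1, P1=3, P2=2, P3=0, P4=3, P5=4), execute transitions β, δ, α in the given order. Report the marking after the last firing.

step 1: fire β:  (P0=1, P1=3, P2=2, P3=0, P4=3, P5=4) → (P0=1, P1=2, P2=5, P3=0, P4=3, P5=5)
step 2: fire δ:  (P0=1, P1=2, P2=5, P3=0, P4=3, P5=5) → (P0=2, P1=2, P2=3, P3=1, P4=0, P5=5)
step 3: fire α:  (P0=2, P1=2, P2=3, P3=1, P4=0, P5=5) → (P0=3, P1=4, P2=3, P3=0, P4=0, P5=8)

(P0=3, P1=4, P2=3, P3=0, P4=0, P5=8)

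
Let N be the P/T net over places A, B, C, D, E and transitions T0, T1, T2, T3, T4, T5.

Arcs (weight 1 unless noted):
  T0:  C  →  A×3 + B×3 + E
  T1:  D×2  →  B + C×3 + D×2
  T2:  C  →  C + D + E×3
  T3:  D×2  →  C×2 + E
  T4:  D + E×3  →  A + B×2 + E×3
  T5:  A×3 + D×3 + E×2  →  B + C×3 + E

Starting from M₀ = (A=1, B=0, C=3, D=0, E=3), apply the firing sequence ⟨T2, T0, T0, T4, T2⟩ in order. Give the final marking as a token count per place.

step 1: fire T2:  (A=1, B=0, C=3, D=0, E=3) → (A=1, B=0, C=3, D=1, E=6)
step 2: fire T0:  (A=1, B=0, C=3, D=1, E=6) → (A=4, B=3, C=2, D=1, E=7)
step 3: fire T0:  (A=4, B=3, C=2, D=1, E=7) → (A=7, B=6, C=1, D=1, E=8)
step 4: fire T4:  (A=7, B=6, C=1, D=1, E=8) → (A=8, B=8, C=1, D=0, E=8)
step 5: fire T2:  (A=8, B=8, C=1, D=0, E=8) → (A=8, B=8, C=1, D=1, E=11)

(A=8, B=8, C=1, D=1, E=11)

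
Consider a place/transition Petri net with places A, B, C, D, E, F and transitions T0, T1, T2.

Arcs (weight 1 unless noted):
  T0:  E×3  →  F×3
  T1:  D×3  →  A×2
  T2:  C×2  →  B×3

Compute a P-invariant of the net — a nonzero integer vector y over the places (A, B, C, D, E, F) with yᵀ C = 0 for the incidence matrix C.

y = (A:0, B:2, C:3, D:0, E:0, F:0)

Incidence matrix C (rows=places, cols=transitions):
       T0   T1   T2
    A   0    2    0
    B   0    0    3
    C   0    0   -2
    D   0   -3    0
    E  -3    0    0
    F   3    0    0

Candidate y = [0, 2, 3, 0, 0, 0]; check y·C column-wise:
  col T0: 2·0 + 3·0 + 0·-3 + 0·3 = 0
  col T1: 0·2 + 2·0 + 3·0 + 0·-3 = 0
  col T2: 2·3 + 3·-2 = 0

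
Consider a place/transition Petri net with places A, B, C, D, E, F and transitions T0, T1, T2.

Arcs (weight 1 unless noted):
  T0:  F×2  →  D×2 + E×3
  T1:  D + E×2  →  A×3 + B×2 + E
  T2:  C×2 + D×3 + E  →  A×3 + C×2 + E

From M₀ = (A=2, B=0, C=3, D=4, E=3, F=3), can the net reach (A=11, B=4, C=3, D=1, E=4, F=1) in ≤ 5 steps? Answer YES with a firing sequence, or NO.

YES — reachable via ⟨T0, T1, T1, T2⟩ (4 firings)

step 1: fire T0:  (A=2, B=0, C=3, D=4, E=3, F=3) → (A=2, B=0, C=3, D=6, E=6, F=1)
step 2: fire T1:  (A=2, B=0, C=3, D=6, E=6, F=1) → (A=5, B=2, C=3, D=5, E=5, F=1)
step 3: fire T1:  (A=5, B=2, C=3, D=5, E=5, F=1) → (A=8, B=4, C=3, D=4, E=4, F=1)
step 4: fire T2:  (A=8, B=4, C=3, D=4, E=4, F=1) → (A=11, B=4, C=3, D=1, E=4, F=1)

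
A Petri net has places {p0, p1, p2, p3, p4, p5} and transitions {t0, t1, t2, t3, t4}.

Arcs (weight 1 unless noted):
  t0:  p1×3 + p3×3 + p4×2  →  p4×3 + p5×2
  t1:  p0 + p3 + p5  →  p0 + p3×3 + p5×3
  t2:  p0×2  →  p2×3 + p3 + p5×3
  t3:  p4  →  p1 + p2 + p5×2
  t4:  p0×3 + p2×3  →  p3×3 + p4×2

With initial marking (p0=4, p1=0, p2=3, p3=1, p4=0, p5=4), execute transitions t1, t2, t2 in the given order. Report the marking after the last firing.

step 1: fire t1:  (p0=4, p1=0, p2=3, p3=1, p4=0, p5=4) → (p0=4, p1=0, p2=3, p3=3, p4=0, p5=6)
step 2: fire t2:  (p0=4, p1=0, p2=3, p3=3, p4=0, p5=6) → (p0=2, p1=0, p2=6, p3=4, p4=0, p5=9)
step 3: fire t2:  (p0=2, p1=0, p2=6, p3=4, p4=0, p5=9) → (p0=0, p1=0, p2=9, p3=5, p4=0, p5=12)

(p0=0, p1=0, p2=9, p3=5, p4=0, p5=12)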